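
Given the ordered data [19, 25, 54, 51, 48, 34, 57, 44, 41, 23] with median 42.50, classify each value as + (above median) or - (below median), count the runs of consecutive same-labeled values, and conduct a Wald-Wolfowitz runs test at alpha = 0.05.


Step 1: Compute median = 42.50; label A = above, B = below.
Labels in order: BBAAABAABB  (n_A = 5, n_B = 5)
Step 2: Count runs R = 5.
Step 3: Under H0 (random ordering), E[R] = 2*n_A*n_B/(n_A+n_B) + 1 = 2*5*5/10 + 1 = 6.0000.
        Var[R] = 2*n_A*n_B*(2*n_A*n_B - n_A - n_B) / ((n_A+n_B)^2 * (n_A+n_B-1)) = 2000/900 = 2.2222.
        SD[R] = 1.4907.
Step 4: Continuity-corrected z = (R + 0.5 - E[R]) / SD[R] = (5 + 0.5 - 6.0000) / 1.4907 = -0.3354.
Step 5: Two-sided p-value via normal approximation = 2*(1 - Phi(|z|)) = 0.737316.
Step 6: alpha = 0.05. fail to reject H0.

R = 5, z = -0.3354, p = 0.737316, fail to reject H0.


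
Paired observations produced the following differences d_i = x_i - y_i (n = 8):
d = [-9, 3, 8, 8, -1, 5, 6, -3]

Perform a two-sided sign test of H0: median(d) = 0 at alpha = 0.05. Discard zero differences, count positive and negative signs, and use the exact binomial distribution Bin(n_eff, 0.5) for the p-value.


Step 1: Discard zero differences. Original n = 8; n_eff = number of nonzero differences = 8.
Nonzero differences (with sign): -9, +3, +8, +8, -1, +5, +6, -3
Step 2: Count signs: positive = 5, negative = 3.
Step 3: Under H0: P(positive) = 0.5, so the number of positives S ~ Bin(8, 0.5).
Step 4: Two-sided exact p-value = sum of Bin(8,0.5) probabilities at or below the observed probability = 0.726562.
Step 5: alpha = 0.05. fail to reject H0.

n_eff = 8, pos = 5, neg = 3, p = 0.726562, fail to reject H0.


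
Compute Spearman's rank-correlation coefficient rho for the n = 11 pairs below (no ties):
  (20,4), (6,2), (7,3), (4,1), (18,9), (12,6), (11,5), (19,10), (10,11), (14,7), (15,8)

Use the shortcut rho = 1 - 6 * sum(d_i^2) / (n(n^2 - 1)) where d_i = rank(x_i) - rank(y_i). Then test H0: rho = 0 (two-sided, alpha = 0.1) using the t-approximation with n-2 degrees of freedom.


Step 1: Rank x and y separately (midranks; no ties here).
rank(x): 20->11, 6->2, 7->3, 4->1, 18->9, 12->6, 11->5, 19->10, 10->4, 14->7, 15->8
rank(y): 4->4, 2->2, 3->3, 1->1, 9->9, 6->6, 5->5, 10->10, 11->11, 7->7, 8->8
Step 2: d_i = R_x(i) - R_y(i); compute d_i^2.
  (11-4)^2=49, (2-2)^2=0, (3-3)^2=0, (1-1)^2=0, (9-9)^2=0, (6-6)^2=0, (5-5)^2=0, (10-10)^2=0, (4-11)^2=49, (7-7)^2=0, (8-8)^2=0
sum(d^2) = 98.
Step 3: rho = 1 - 6*98 / (11*(11^2 - 1)) = 1 - 588/1320 = 0.554545.
Step 4: Under H0, t = rho * sqrt((n-2)/(1-rho^2)) = 1.9992 ~ t(9).
Step 5: Two-sided p-value from the t-distribution with 9 df = 0.076652.
Step 6: alpha = 0.1. reject H0.

rho = 0.5545, p = 0.076652, reject H0 at alpha = 0.1.


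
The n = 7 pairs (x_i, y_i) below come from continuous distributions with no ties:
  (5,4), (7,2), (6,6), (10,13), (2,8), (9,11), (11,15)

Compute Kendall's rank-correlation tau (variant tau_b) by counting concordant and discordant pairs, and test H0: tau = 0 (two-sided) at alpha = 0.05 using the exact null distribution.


Step 1: Enumerate the 21 unordered pairs (i,j) with i<j and classify each by sign(x_j-x_i) * sign(y_j-y_i).
  (1,2):dx=+2,dy=-2->D; (1,3):dx=+1,dy=+2->C; (1,4):dx=+5,dy=+9->C; (1,5):dx=-3,dy=+4->D
  (1,6):dx=+4,dy=+7->C; (1,7):dx=+6,dy=+11->C; (2,3):dx=-1,dy=+4->D; (2,4):dx=+3,dy=+11->C
  (2,5):dx=-5,dy=+6->D; (2,6):dx=+2,dy=+9->C; (2,7):dx=+4,dy=+13->C; (3,4):dx=+4,dy=+7->C
  (3,5):dx=-4,dy=+2->D; (3,6):dx=+3,dy=+5->C; (3,7):dx=+5,dy=+9->C; (4,5):dx=-8,dy=-5->C
  (4,6):dx=-1,dy=-2->C; (4,7):dx=+1,dy=+2->C; (5,6):dx=+7,dy=+3->C; (5,7):dx=+9,dy=+7->C
  (6,7):dx=+2,dy=+4->C
Step 2: C = 16, D = 5, total pairs = 21.
Step 3: tau = (C - D)/(n(n-1)/2) = (16 - 5)/21 = 0.523810.
Step 4: Exact two-sided p-value (enumerate n! = 5040 permutations of y under H0): p = 0.136111.
Step 5: alpha = 0.05. fail to reject H0.

tau_b = 0.5238 (C=16, D=5), p = 0.136111, fail to reject H0.


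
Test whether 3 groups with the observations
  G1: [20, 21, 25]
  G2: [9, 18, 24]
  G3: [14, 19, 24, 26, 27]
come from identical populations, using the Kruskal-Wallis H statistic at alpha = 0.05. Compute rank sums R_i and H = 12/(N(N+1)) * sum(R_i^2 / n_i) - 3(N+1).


Step 1: Combine all N = 11 observations and assign midranks.
sorted (value, group, rank): (9,G2,1), (14,G3,2), (18,G2,3), (19,G3,4), (20,G1,5), (21,G1,6), (24,G2,7.5), (24,G3,7.5), (25,G1,9), (26,G3,10), (27,G3,11)
Step 2: Sum ranks within each group.
R_1 = 20 (n_1 = 3)
R_2 = 11.5 (n_2 = 3)
R_3 = 34.5 (n_3 = 5)
Step 3: H = 12/(N(N+1)) * sum(R_i^2/n_i) - 3(N+1)
     = 12/(11*12) * (20^2/3 + 11.5^2/3 + 34.5^2/5) - 3*12
     = 0.090909 * 415.467 - 36
     = 1.769697.
Step 4: Ties present; correction factor C = 1 - 6/(11^3 - 11) = 0.995455. Corrected H = 1.769697 / 0.995455 = 1.777778.
Step 5: Under H0, H ~ chi^2(2); p-value = 0.411112.
Step 6: alpha = 0.05. fail to reject H0.

H = 1.7778, df = 2, p = 0.411112, fail to reject H0.


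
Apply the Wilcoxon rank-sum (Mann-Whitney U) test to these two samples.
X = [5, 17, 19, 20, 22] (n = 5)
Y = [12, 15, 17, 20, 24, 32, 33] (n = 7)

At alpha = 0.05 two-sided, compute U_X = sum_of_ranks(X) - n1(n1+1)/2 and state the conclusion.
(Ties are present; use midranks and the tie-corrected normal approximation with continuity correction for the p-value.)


Step 1: Combine and sort all 12 observations; assign midranks.
sorted (value, group): (5,X), (12,Y), (15,Y), (17,X), (17,Y), (19,X), (20,X), (20,Y), (22,X), (24,Y), (32,Y), (33,Y)
ranks: 5->1, 12->2, 15->3, 17->4.5, 17->4.5, 19->6, 20->7.5, 20->7.5, 22->9, 24->10, 32->11, 33->12
Step 2: Rank sum for X: R1 = 1 + 4.5 + 6 + 7.5 + 9 = 28.
Step 3: U_X = R1 - n1(n1+1)/2 = 28 - 5*6/2 = 28 - 15 = 13.
       U_Y = n1*n2 - U_X = 35 - 13 = 22.
Step 4: Ties are present, so use the tie-corrected normal approximation (with continuity correction) for the p-value.
Step 5: p-value = 0.514478; compare to alpha = 0.05. fail to reject H0.

U_X = 13, p = 0.514478, fail to reject H0 at alpha = 0.05.


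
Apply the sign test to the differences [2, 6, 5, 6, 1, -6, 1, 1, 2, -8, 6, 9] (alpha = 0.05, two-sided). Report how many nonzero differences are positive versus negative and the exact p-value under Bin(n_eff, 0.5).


Step 1: Discard zero differences. Original n = 12; n_eff = number of nonzero differences = 12.
Nonzero differences (with sign): +2, +6, +5, +6, +1, -6, +1, +1, +2, -8, +6, +9
Step 2: Count signs: positive = 10, negative = 2.
Step 3: Under H0: P(positive) = 0.5, so the number of positives S ~ Bin(12, 0.5).
Step 4: Two-sided exact p-value = sum of Bin(12,0.5) probabilities at or below the observed probability = 0.038574.
Step 5: alpha = 0.05. reject H0.

n_eff = 12, pos = 10, neg = 2, p = 0.038574, reject H0.


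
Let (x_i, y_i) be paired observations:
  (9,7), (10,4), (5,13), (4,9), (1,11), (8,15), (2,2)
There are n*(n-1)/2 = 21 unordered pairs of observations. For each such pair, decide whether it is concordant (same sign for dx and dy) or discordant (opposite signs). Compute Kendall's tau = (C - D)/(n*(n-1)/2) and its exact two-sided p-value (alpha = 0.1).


Step 1: Enumerate the 21 unordered pairs (i,j) with i<j and classify each by sign(x_j-x_i) * sign(y_j-y_i).
  (1,2):dx=+1,dy=-3->D; (1,3):dx=-4,dy=+6->D; (1,4):dx=-5,dy=+2->D; (1,5):dx=-8,dy=+4->D
  (1,6):dx=-1,dy=+8->D; (1,7):dx=-7,dy=-5->C; (2,3):dx=-5,dy=+9->D; (2,4):dx=-6,dy=+5->D
  (2,5):dx=-9,dy=+7->D; (2,6):dx=-2,dy=+11->D; (2,7):dx=-8,dy=-2->C; (3,4):dx=-1,dy=-4->C
  (3,5):dx=-4,dy=-2->C; (3,6):dx=+3,dy=+2->C; (3,7):dx=-3,dy=-11->C; (4,5):dx=-3,dy=+2->D
  (4,6):dx=+4,dy=+6->C; (4,7):dx=-2,dy=-7->C; (5,6):dx=+7,dy=+4->C; (5,7):dx=+1,dy=-9->D
  (6,7):dx=-6,dy=-13->C
Step 2: C = 10, D = 11, total pairs = 21.
Step 3: tau = (C - D)/(n(n-1)/2) = (10 - 11)/21 = -0.047619.
Step 4: Exact two-sided p-value (enumerate n! = 5040 permutations of y under H0): p = 1.000000.
Step 5: alpha = 0.1. fail to reject H0.

tau_b = -0.0476 (C=10, D=11), p = 1.000000, fail to reject H0.


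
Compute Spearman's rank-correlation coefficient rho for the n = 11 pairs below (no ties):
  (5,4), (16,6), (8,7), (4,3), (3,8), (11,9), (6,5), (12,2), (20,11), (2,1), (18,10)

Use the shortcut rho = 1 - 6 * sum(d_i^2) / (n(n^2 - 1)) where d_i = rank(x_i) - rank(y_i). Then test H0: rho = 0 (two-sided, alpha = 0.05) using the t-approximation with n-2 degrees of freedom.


Step 1: Rank x and y separately (midranks; no ties here).
rank(x): 5->4, 16->9, 8->6, 4->3, 3->2, 11->7, 6->5, 12->8, 20->11, 2->1, 18->10
rank(y): 4->4, 6->6, 7->7, 3->3, 8->8, 9->9, 5->5, 2->2, 11->11, 1->1, 10->10
Step 2: d_i = R_x(i) - R_y(i); compute d_i^2.
  (4-4)^2=0, (9-6)^2=9, (6-7)^2=1, (3-3)^2=0, (2-8)^2=36, (7-9)^2=4, (5-5)^2=0, (8-2)^2=36, (11-11)^2=0, (1-1)^2=0, (10-10)^2=0
sum(d^2) = 86.
Step 3: rho = 1 - 6*86 / (11*(11^2 - 1)) = 1 - 516/1320 = 0.609091.
Step 4: Under H0, t = rho * sqrt((n-2)/(1-rho^2)) = 2.3040 ~ t(9).
Step 5: Two-sided p-value from the t-distribution with 9 df = 0.046696.
Step 6: alpha = 0.05. reject H0.

rho = 0.6091, p = 0.046696, reject H0 at alpha = 0.05.


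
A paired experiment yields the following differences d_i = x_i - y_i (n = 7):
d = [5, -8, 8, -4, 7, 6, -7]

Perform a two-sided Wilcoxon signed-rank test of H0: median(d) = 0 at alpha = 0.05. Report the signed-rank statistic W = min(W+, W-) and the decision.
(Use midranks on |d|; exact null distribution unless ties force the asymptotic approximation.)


Step 1: Drop any zero differences (none here) and take |d_i|.
|d| = [5, 8, 8, 4, 7, 6, 7]
Step 2: Midrank |d_i| (ties get averaged ranks).
ranks: |5|->2, |8|->6.5, |8|->6.5, |4|->1, |7|->4.5, |6|->3, |7|->4.5
Step 3: Attach original signs; sum ranks with positive sign and with negative sign.
W+ = 2 + 6.5 + 4.5 + 3 = 16
W- = 6.5 + 1 + 4.5 = 12
(Check: W+ + W- = 28 should equal n(n+1)/2 = 28.)
Step 4: Test statistic W = min(W+, W-) = 12.
Step 5: Ties in |d|, so use the tie-corrected normal approximation.
        E[W] = n(n+1)/4 = 7*8/4 = 14.
        Tie groups: |d|=7 (t=2), |d|=8 (t=2); sum(t^3 - t) = 12.
        Var[W] = n(n+1)(2n+1)/24 - sum(t^3-t)/48 = 840/24 - 12/48 = 34.75.
        z = (W - E[W]) / sqrt(Var[W]) = (12 - 14) / 5.8949 = -0.3393.
        Two-sided p = 2*Phi(z) = 0.734402.
Step 6: alpha = 0.05. fail to reject H0.

W+ = 16, W- = 12, W = min = 12, p = 0.734402, fail to reject H0.


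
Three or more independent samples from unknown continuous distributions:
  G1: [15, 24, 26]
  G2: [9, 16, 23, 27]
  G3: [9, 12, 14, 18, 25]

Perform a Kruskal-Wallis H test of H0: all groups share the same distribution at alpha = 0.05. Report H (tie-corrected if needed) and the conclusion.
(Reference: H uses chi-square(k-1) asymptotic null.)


Step 1: Combine all N = 12 observations and assign midranks.
sorted (value, group, rank): (9,G2,1.5), (9,G3,1.5), (12,G3,3), (14,G3,4), (15,G1,5), (16,G2,6), (18,G3,7), (23,G2,8), (24,G1,9), (25,G3,10), (26,G1,11), (27,G2,12)
Step 2: Sum ranks within each group.
R_1 = 25 (n_1 = 3)
R_2 = 27.5 (n_2 = 4)
R_3 = 25.5 (n_3 = 5)
Step 3: H = 12/(N(N+1)) * sum(R_i^2/n_i) - 3(N+1)
     = 12/(12*13) * (25^2/3 + 27.5^2/4 + 25.5^2/5) - 3*13
     = 0.076923 * 527.446 - 39
     = 1.572756.
Step 4: Ties present; correction factor C = 1 - 6/(12^3 - 12) = 0.996503. Corrected H = 1.572756 / 0.996503 = 1.578275.
Step 5: Under H0, H ~ chi^2(2); p-value = 0.454236.
Step 6: alpha = 0.05. fail to reject H0.

H = 1.5783, df = 2, p = 0.454236, fail to reject H0.


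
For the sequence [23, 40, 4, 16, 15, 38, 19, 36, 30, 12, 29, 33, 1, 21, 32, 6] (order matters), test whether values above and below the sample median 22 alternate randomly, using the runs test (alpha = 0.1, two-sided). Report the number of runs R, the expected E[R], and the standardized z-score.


Step 1: Compute median = 22; label A = above, B = below.
Labels in order: AABBBABAABAABBAB  (n_A = 8, n_B = 8)
Step 2: Count runs R = 10.
Step 3: Under H0 (random ordering), E[R] = 2*n_A*n_B/(n_A+n_B) + 1 = 2*8*8/16 + 1 = 9.0000.
        Var[R] = 2*n_A*n_B*(2*n_A*n_B - n_A - n_B) / ((n_A+n_B)^2 * (n_A+n_B-1)) = 14336/3840 = 3.7333.
        SD[R] = 1.9322.
Step 4: Continuity-corrected z = (R - 0.5 - E[R]) / SD[R] = (10 - 0.5 - 9.0000) / 1.9322 = 0.2588.
Step 5: Two-sided p-value via normal approximation = 2*(1 - Phi(|z|)) = 0.795809.
Step 6: alpha = 0.1. fail to reject H0.

R = 10, z = 0.2588, p = 0.795809, fail to reject H0.


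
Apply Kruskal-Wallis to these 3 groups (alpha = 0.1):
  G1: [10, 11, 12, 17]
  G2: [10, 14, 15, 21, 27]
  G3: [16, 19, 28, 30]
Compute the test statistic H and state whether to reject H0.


Step 1: Combine all N = 13 observations and assign midranks.
sorted (value, group, rank): (10,G1,1.5), (10,G2,1.5), (11,G1,3), (12,G1,4), (14,G2,5), (15,G2,6), (16,G3,7), (17,G1,8), (19,G3,9), (21,G2,10), (27,G2,11), (28,G3,12), (30,G3,13)
Step 2: Sum ranks within each group.
R_1 = 16.5 (n_1 = 4)
R_2 = 33.5 (n_2 = 5)
R_3 = 41 (n_3 = 4)
Step 3: H = 12/(N(N+1)) * sum(R_i^2/n_i) - 3(N+1)
     = 12/(13*14) * (16.5^2/4 + 33.5^2/5 + 41^2/4) - 3*14
     = 0.065934 * 712.763 - 42
     = 4.995330.
Step 4: Ties present; correction factor C = 1 - 6/(13^3 - 13) = 0.997253. Corrected H = 4.995330 / 0.997253 = 5.009091.
Step 5: Under H0, H ~ chi^2(2); p-value = 0.081713.
Step 6: alpha = 0.1. reject H0.

H = 5.0091, df = 2, p = 0.081713, reject H0.


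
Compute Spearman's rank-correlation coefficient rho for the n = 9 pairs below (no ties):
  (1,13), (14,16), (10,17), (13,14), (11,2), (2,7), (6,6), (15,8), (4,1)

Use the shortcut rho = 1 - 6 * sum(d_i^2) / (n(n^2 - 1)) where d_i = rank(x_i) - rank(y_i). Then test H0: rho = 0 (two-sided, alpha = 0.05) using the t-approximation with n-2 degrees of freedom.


Step 1: Rank x and y separately (midranks; no ties here).
rank(x): 1->1, 14->8, 10->5, 13->7, 11->6, 2->2, 6->4, 15->9, 4->3
rank(y): 13->6, 16->8, 17->9, 14->7, 2->2, 7->4, 6->3, 8->5, 1->1
Step 2: d_i = R_x(i) - R_y(i); compute d_i^2.
  (1-6)^2=25, (8-8)^2=0, (5-9)^2=16, (7-7)^2=0, (6-2)^2=16, (2-4)^2=4, (4-3)^2=1, (9-5)^2=16, (3-1)^2=4
sum(d^2) = 82.
Step 3: rho = 1 - 6*82 / (9*(9^2 - 1)) = 1 - 492/720 = 0.316667.
Step 4: Under H0, t = rho * sqrt((n-2)/(1-rho^2)) = 0.8833 ~ t(7).
Step 5: Two-sided p-value from the t-distribution with 7 df = 0.406397.
Step 6: alpha = 0.05. fail to reject H0.

rho = 0.3167, p = 0.406397, fail to reject H0 at alpha = 0.05.


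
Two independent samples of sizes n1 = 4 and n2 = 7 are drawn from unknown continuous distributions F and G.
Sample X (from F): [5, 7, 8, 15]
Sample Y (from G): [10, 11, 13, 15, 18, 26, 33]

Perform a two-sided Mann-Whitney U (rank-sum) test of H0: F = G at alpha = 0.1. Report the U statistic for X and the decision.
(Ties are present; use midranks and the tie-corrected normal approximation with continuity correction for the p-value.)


Step 1: Combine and sort all 11 observations; assign midranks.
sorted (value, group): (5,X), (7,X), (8,X), (10,Y), (11,Y), (13,Y), (15,X), (15,Y), (18,Y), (26,Y), (33,Y)
ranks: 5->1, 7->2, 8->3, 10->4, 11->5, 13->6, 15->7.5, 15->7.5, 18->9, 26->10, 33->11
Step 2: Rank sum for X: R1 = 1 + 2 + 3 + 7.5 = 13.5.
Step 3: U_X = R1 - n1(n1+1)/2 = 13.5 - 4*5/2 = 13.5 - 10 = 3.5.
       U_Y = n1*n2 - U_X = 28 - 3.5 = 24.5.
Step 4: Ties are present, so use the tie-corrected normal approximation (with continuity correction) for the p-value.
Step 5: p-value = 0.058207; compare to alpha = 0.1. reject H0.

U_X = 3.5, p = 0.058207, reject H0 at alpha = 0.1.


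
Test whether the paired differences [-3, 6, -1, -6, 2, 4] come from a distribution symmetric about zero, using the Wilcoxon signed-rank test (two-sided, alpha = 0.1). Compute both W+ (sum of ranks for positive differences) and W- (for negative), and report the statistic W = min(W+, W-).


Step 1: Drop any zero differences (none here) and take |d_i|.
|d| = [3, 6, 1, 6, 2, 4]
Step 2: Midrank |d_i| (ties get averaged ranks).
ranks: |3|->3, |6|->5.5, |1|->1, |6|->5.5, |2|->2, |4|->4
Step 3: Attach original signs; sum ranks with positive sign and with negative sign.
W+ = 5.5 + 2 + 4 = 11.5
W- = 3 + 1 + 5.5 = 9.5
(Check: W+ + W- = 21 should equal n(n+1)/2 = 21.)
Step 4: Test statistic W = min(W+, W-) = 9.5.
Step 5: Ties in |d|, so use the tie-corrected normal approximation.
        E[W] = n(n+1)/4 = 6*7/4 = 10.5.
        Tie groups: |d|=6 (t=2); sum(t^3 - t) = 6.
        Var[W] = n(n+1)(2n+1)/24 - sum(t^3-t)/48 = 546/24 - 6/48 = 22.625.
        z = (W - E[W]) / sqrt(Var[W]) = (9.5 - 10.5) / 4.7566 = -0.2102.
        Two-sided p = 2*Phi(z) = 0.833484.
Step 6: alpha = 0.1. fail to reject H0.

W+ = 11.5, W- = 9.5, W = min = 9.5, p = 0.833484, fail to reject H0.


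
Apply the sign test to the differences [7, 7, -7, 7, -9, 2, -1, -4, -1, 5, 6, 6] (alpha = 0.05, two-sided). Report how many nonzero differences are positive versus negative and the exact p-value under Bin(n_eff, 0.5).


Step 1: Discard zero differences. Original n = 12; n_eff = number of nonzero differences = 12.
Nonzero differences (with sign): +7, +7, -7, +7, -9, +2, -1, -4, -1, +5, +6, +6
Step 2: Count signs: positive = 7, negative = 5.
Step 3: Under H0: P(positive) = 0.5, so the number of positives S ~ Bin(12, 0.5).
Step 4: Two-sided exact p-value = sum of Bin(12,0.5) probabilities at or below the observed probability = 0.774414.
Step 5: alpha = 0.05. fail to reject H0.

n_eff = 12, pos = 7, neg = 5, p = 0.774414, fail to reject H0.


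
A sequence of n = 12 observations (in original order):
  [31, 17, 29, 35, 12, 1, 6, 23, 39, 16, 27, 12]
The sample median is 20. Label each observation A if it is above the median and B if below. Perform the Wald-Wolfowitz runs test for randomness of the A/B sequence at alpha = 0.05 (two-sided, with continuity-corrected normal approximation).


Step 1: Compute median = 20; label A = above, B = below.
Labels in order: ABAABBBAABAB  (n_A = 6, n_B = 6)
Step 2: Count runs R = 8.
Step 3: Under H0 (random ordering), E[R] = 2*n_A*n_B/(n_A+n_B) + 1 = 2*6*6/12 + 1 = 7.0000.
        Var[R] = 2*n_A*n_B*(2*n_A*n_B - n_A - n_B) / ((n_A+n_B)^2 * (n_A+n_B-1)) = 4320/1584 = 2.7273.
        SD[R] = 1.6514.
Step 4: Continuity-corrected z = (R - 0.5 - E[R]) / SD[R] = (8 - 0.5 - 7.0000) / 1.6514 = 0.3028.
Step 5: Two-sided p-value via normal approximation = 2*(1 - Phi(|z|)) = 0.762069.
Step 6: alpha = 0.05. fail to reject H0.

R = 8, z = 0.3028, p = 0.762069, fail to reject H0.


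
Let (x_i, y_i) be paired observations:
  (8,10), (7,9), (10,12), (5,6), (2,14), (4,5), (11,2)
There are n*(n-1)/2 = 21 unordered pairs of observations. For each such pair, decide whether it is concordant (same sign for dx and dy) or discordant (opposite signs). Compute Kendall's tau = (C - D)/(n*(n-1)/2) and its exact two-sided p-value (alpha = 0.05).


Step 1: Enumerate the 21 unordered pairs (i,j) with i<j and classify each by sign(x_j-x_i) * sign(y_j-y_i).
  (1,2):dx=-1,dy=-1->C; (1,3):dx=+2,dy=+2->C; (1,4):dx=-3,dy=-4->C; (1,5):dx=-6,dy=+4->D
  (1,6):dx=-4,dy=-5->C; (1,7):dx=+3,dy=-8->D; (2,3):dx=+3,dy=+3->C; (2,4):dx=-2,dy=-3->C
  (2,5):dx=-5,dy=+5->D; (2,6):dx=-3,dy=-4->C; (2,7):dx=+4,dy=-7->D; (3,4):dx=-5,dy=-6->C
  (3,5):dx=-8,dy=+2->D; (3,6):dx=-6,dy=-7->C; (3,7):dx=+1,dy=-10->D; (4,5):dx=-3,dy=+8->D
  (4,6):dx=-1,dy=-1->C; (4,7):dx=+6,dy=-4->D; (5,6):dx=+2,dy=-9->D; (5,7):dx=+9,dy=-12->D
  (6,7):dx=+7,dy=-3->D
Step 2: C = 10, D = 11, total pairs = 21.
Step 3: tau = (C - D)/(n(n-1)/2) = (10 - 11)/21 = -0.047619.
Step 4: Exact two-sided p-value (enumerate n! = 5040 permutations of y under H0): p = 1.000000.
Step 5: alpha = 0.05. fail to reject H0.

tau_b = -0.0476 (C=10, D=11), p = 1.000000, fail to reject H0.


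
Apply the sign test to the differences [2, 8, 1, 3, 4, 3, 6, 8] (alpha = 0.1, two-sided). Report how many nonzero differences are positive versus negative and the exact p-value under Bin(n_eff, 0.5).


Step 1: Discard zero differences. Original n = 8; n_eff = number of nonzero differences = 8.
Nonzero differences (with sign): +2, +8, +1, +3, +4, +3, +6, +8
Step 2: Count signs: positive = 8, negative = 0.
Step 3: Under H0: P(positive) = 0.5, so the number of positives S ~ Bin(8, 0.5).
Step 4: Two-sided exact p-value = sum of Bin(8,0.5) probabilities at or below the observed probability = 0.007812.
Step 5: alpha = 0.1. reject H0.

n_eff = 8, pos = 8, neg = 0, p = 0.007812, reject H0.


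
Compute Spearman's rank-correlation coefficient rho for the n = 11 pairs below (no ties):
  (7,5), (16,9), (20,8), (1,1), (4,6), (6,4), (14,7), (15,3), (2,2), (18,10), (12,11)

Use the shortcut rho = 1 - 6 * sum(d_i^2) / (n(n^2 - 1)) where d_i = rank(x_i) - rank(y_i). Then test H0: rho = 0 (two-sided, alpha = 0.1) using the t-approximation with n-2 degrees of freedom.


Step 1: Rank x and y separately (midranks; no ties here).
rank(x): 7->5, 16->9, 20->11, 1->1, 4->3, 6->4, 14->7, 15->8, 2->2, 18->10, 12->6
rank(y): 5->5, 9->9, 8->8, 1->1, 6->6, 4->4, 7->7, 3->3, 2->2, 10->10, 11->11
Step 2: d_i = R_x(i) - R_y(i); compute d_i^2.
  (5-5)^2=0, (9-9)^2=0, (11-8)^2=9, (1-1)^2=0, (3-6)^2=9, (4-4)^2=0, (7-7)^2=0, (8-3)^2=25, (2-2)^2=0, (10-10)^2=0, (6-11)^2=25
sum(d^2) = 68.
Step 3: rho = 1 - 6*68 / (11*(11^2 - 1)) = 1 - 408/1320 = 0.690909.
Step 4: Under H0, t = rho * sqrt((n-2)/(1-rho^2)) = 2.8671 ~ t(9).
Step 5: Two-sided p-value from the t-distribution with 9 df = 0.018565.
Step 6: alpha = 0.1. reject H0.

rho = 0.6909, p = 0.018565, reject H0 at alpha = 0.1.


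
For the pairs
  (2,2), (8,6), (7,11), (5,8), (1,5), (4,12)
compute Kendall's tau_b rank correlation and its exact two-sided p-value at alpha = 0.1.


Step 1: Enumerate the 15 unordered pairs (i,j) with i<j and classify each by sign(x_j-x_i) * sign(y_j-y_i).
  (1,2):dx=+6,dy=+4->C; (1,3):dx=+5,dy=+9->C; (1,4):dx=+3,dy=+6->C; (1,5):dx=-1,dy=+3->D
  (1,6):dx=+2,dy=+10->C; (2,3):dx=-1,dy=+5->D; (2,4):dx=-3,dy=+2->D; (2,5):dx=-7,dy=-1->C
  (2,6):dx=-4,dy=+6->D; (3,4):dx=-2,dy=-3->C; (3,5):dx=-6,dy=-6->C; (3,6):dx=-3,dy=+1->D
  (4,5):dx=-4,dy=-3->C; (4,6):dx=-1,dy=+4->D; (5,6):dx=+3,dy=+7->C
Step 2: C = 9, D = 6, total pairs = 15.
Step 3: tau = (C - D)/(n(n-1)/2) = (9 - 6)/15 = 0.200000.
Step 4: Exact two-sided p-value (enumerate n! = 720 permutations of y under H0): p = 0.719444.
Step 5: alpha = 0.1. fail to reject H0.

tau_b = 0.2000 (C=9, D=6), p = 0.719444, fail to reject H0.


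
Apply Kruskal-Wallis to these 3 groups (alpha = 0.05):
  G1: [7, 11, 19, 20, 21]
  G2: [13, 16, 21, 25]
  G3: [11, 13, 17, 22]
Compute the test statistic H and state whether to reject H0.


Step 1: Combine all N = 13 observations and assign midranks.
sorted (value, group, rank): (7,G1,1), (11,G1,2.5), (11,G3,2.5), (13,G2,4.5), (13,G3,4.5), (16,G2,6), (17,G3,7), (19,G1,8), (20,G1,9), (21,G1,10.5), (21,G2,10.5), (22,G3,12), (25,G2,13)
Step 2: Sum ranks within each group.
R_1 = 31 (n_1 = 5)
R_2 = 34 (n_2 = 4)
R_3 = 26 (n_3 = 4)
Step 3: H = 12/(N(N+1)) * sum(R_i^2/n_i) - 3(N+1)
     = 12/(13*14) * (31^2/5 + 34^2/4 + 26^2/4) - 3*14
     = 0.065934 * 650.2 - 42
     = 0.870330.
Step 4: Ties present; correction factor C = 1 - 18/(13^3 - 13) = 0.991758. Corrected H = 0.870330 / 0.991758 = 0.877562.
Step 5: Under H0, H ~ chi^2(2); p-value = 0.644822.
Step 6: alpha = 0.05. fail to reject H0.

H = 0.8776, df = 2, p = 0.644822, fail to reject H0.


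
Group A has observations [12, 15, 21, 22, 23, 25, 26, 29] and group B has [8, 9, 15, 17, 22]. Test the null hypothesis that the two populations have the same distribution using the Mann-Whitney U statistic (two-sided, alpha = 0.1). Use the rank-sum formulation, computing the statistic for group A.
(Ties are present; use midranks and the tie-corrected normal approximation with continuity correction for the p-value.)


Step 1: Combine and sort all 13 observations; assign midranks.
sorted (value, group): (8,Y), (9,Y), (12,X), (15,X), (15,Y), (17,Y), (21,X), (22,X), (22,Y), (23,X), (25,X), (26,X), (29,X)
ranks: 8->1, 9->2, 12->3, 15->4.5, 15->4.5, 17->6, 21->7, 22->8.5, 22->8.5, 23->10, 25->11, 26->12, 29->13
Step 2: Rank sum for X: R1 = 3 + 4.5 + 7 + 8.5 + 10 + 11 + 12 + 13 = 69.
Step 3: U_X = R1 - n1(n1+1)/2 = 69 - 8*9/2 = 69 - 36 = 33.
       U_Y = n1*n2 - U_X = 40 - 33 = 7.
Step 4: Ties are present, so use the tie-corrected normal approximation (with continuity correction) for the p-value.
Step 5: p-value = 0.066526; compare to alpha = 0.1. reject H0.

U_X = 33, p = 0.066526, reject H0 at alpha = 0.1.


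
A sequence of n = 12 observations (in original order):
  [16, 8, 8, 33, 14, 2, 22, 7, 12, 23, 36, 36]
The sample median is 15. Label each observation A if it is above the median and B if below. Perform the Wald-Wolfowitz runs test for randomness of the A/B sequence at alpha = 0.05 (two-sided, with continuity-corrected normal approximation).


Step 1: Compute median = 15; label A = above, B = below.
Labels in order: ABBABBABBAAA  (n_A = 6, n_B = 6)
Step 2: Count runs R = 7.
Step 3: Under H0 (random ordering), E[R] = 2*n_A*n_B/(n_A+n_B) + 1 = 2*6*6/12 + 1 = 7.0000.
        Var[R] = 2*n_A*n_B*(2*n_A*n_B - n_A - n_B) / ((n_A+n_B)^2 * (n_A+n_B-1)) = 4320/1584 = 2.7273.
        SD[R] = 1.6514.
Step 4: R = E[R], so z = 0 with no continuity correction.
Step 5: Two-sided p-value via normal approximation = 2*(1 - Phi(|z|)) = 1.000000.
Step 6: alpha = 0.05. fail to reject H0.

R = 7, z = 0.0000, p = 1.000000, fail to reject H0.


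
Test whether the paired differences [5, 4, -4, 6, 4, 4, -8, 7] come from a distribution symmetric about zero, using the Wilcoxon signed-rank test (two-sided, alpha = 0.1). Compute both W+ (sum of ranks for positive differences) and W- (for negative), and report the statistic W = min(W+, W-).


Step 1: Drop any zero differences (none here) and take |d_i|.
|d| = [5, 4, 4, 6, 4, 4, 8, 7]
Step 2: Midrank |d_i| (ties get averaged ranks).
ranks: |5|->5, |4|->2.5, |4|->2.5, |6|->6, |4|->2.5, |4|->2.5, |8|->8, |7|->7
Step 3: Attach original signs; sum ranks with positive sign and with negative sign.
W+ = 5 + 2.5 + 6 + 2.5 + 2.5 + 7 = 25.5
W- = 2.5 + 8 = 10.5
(Check: W+ + W- = 36 should equal n(n+1)/2 = 36.)
Step 4: Test statistic W = min(W+, W-) = 10.5.
Step 5: Ties in |d|, so use the tie-corrected normal approximation.
        E[W] = n(n+1)/4 = 8*9/4 = 18.
        Tie groups: |d|=4 (t=4); sum(t^3 - t) = 60.
        Var[W] = n(n+1)(2n+1)/24 - sum(t^3-t)/48 = 1224/24 - 60/48 = 49.75.
        z = (W - E[W]) / sqrt(Var[W]) = (10.5 - 18) / 7.0534 = -1.0633.
        Two-sided p = 2*Phi(z) = 0.287636.
Step 6: alpha = 0.1. fail to reject H0.

W+ = 25.5, W- = 10.5, W = min = 10.5, p = 0.287636, fail to reject H0.


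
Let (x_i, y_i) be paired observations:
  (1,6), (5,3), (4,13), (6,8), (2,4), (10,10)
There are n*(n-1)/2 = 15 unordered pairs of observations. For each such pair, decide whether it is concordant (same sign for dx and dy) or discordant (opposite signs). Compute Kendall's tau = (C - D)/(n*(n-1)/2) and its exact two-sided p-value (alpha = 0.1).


Step 1: Enumerate the 15 unordered pairs (i,j) with i<j and classify each by sign(x_j-x_i) * sign(y_j-y_i).
  (1,2):dx=+4,dy=-3->D; (1,3):dx=+3,dy=+7->C; (1,4):dx=+5,dy=+2->C; (1,5):dx=+1,dy=-2->D
  (1,6):dx=+9,dy=+4->C; (2,3):dx=-1,dy=+10->D; (2,4):dx=+1,dy=+5->C; (2,5):dx=-3,dy=+1->D
  (2,6):dx=+5,dy=+7->C; (3,4):dx=+2,dy=-5->D; (3,5):dx=-2,dy=-9->C; (3,6):dx=+6,dy=-3->D
  (4,5):dx=-4,dy=-4->C; (4,6):dx=+4,dy=+2->C; (5,6):dx=+8,dy=+6->C
Step 2: C = 9, D = 6, total pairs = 15.
Step 3: tau = (C - D)/(n(n-1)/2) = (9 - 6)/15 = 0.200000.
Step 4: Exact two-sided p-value (enumerate n! = 720 permutations of y under H0): p = 0.719444.
Step 5: alpha = 0.1. fail to reject H0.

tau_b = 0.2000 (C=9, D=6), p = 0.719444, fail to reject H0.


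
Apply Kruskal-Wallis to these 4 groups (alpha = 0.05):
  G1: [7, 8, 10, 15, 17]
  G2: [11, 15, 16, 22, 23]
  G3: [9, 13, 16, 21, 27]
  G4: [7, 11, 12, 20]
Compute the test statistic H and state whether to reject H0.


Step 1: Combine all N = 19 observations and assign midranks.
sorted (value, group, rank): (7,G1,1.5), (7,G4,1.5), (8,G1,3), (9,G3,4), (10,G1,5), (11,G2,6.5), (11,G4,6.5), (12,G4,8), (13,G3,9), (15,G1,10.5), (15,G2,10.5), (16,G2,12.5), (16,G3,12.5), (17,G1,14), (20,G4,15), (21,G3,16), (22,G2,17), (23,G2,18), (27,G3,19)
Step 2: Sum ranks within each group.
R_1 = 34 (n_1 = 5)
R_2 = 64.5 (n_2 = 5)
R_3 = 60.5 (n_3 = 5)
R_4 = 31 (n_4 = 4)
Step 3: H = 12/(N(N+1)) * sum(R_i^2/n_i) - 3(N+1)
     = 12/(19*20) * (34^2/5 + 64.5^2/5 + 60.5^2/5 + 31^2/4) - 3*20
     = 0.031579 * 2035.55 - 60
     = 4.280526.
Step 4: Ties present; correction factor C = 1 - 24/(19^3 - 19) = 0.996491. Corrected H = 4.280526 / 0.996491 = 4.295599.
Step 5: Under H0, H ~ chi^2(3); p-value = 0.231263.
Step 6: alpha = 0.05. fail to reject H0.

H = 4.2956, df = 3, p = 0.231263, fail to reject H0.


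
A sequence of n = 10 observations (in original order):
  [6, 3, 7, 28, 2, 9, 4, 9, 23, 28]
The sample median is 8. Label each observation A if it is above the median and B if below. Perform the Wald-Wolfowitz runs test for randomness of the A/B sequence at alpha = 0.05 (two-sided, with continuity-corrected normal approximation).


Step 1: Compute median = 8; label A = above, B = below.
Labels in order: BBBABABAAA  (n_A = 5, n_B = 5)
Step 2: Count runs R = 6.
Step 3: Under H0 (random ordering), E[R] = 2*n_A*n_B/(n_A+n_B) + 1 = 2*5*5/10 + 1 = 6.0000.
        Var[R] = 2*n_A*n_B*(2*n_A*n_B - n_A - n_B) / ((n_A+n_B)^2 * (n_A+n_B-1)) = 2000/900 = 2.2222.
        SD[R] = 1.4907.
Step 4: R = E[R], so z = 0 with no continuity correction.
Step 5: Two-sided p-value via normal approximation = 2*(1 - Phi(|z|)) = 1.000000.
Step 6: alpha = 0.05. fail to reject H0.

R = 6, z = 0.0000, p = 1.000000, fail to reject H0.


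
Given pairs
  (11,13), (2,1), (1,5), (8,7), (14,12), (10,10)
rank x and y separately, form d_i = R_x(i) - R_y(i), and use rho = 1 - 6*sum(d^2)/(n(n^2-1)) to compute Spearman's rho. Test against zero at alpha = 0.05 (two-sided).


Step 1: Rank x and y separately (midranks; no ties here).
rank(x): 11->5, 2->2, 1->1, 8->3, 14->6, 10->4
rank(y): 13->6, 1->1, 5->2, 7->3, 12->5, 10->4
Step 2: d_i = R_x(i) - R_y(i); compute d_i^2.
  (5-6)^2=1, (2-1)^2=1, (1-2)^2=1, (3-3)^2=0, (6-5)^2=1, (4-4)^2=0
sum(d^2) = 4.
Step 3: rho = 1 - 6*4 / (6*(6^2 - 1)) = 1 - 24/210 = 0.885714.
Step 4: Under H0, t = rho * sqrt((n-2)/(1-rho^2)) = 3.8158 ~ t(4).
Step 5: Two-sided p-value from the t-distribution with 4 df = 0.018845.
Step 6: alpha = 0.05. reject H0.

rho = 0.8857, p = 0.018845, reject H0 at alpha = 0.05.


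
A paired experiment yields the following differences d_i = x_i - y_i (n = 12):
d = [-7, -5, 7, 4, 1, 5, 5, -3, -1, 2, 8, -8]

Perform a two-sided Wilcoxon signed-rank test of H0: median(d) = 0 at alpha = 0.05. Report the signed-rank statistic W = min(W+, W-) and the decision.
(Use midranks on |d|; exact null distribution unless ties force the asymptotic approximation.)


Step 1: Drop any zero differences (none here) and take |d_i|.
|d| = [7, 5, 7, 4, 1, 5, 5, 3, 1, 2, 8, 8]
Step 2: Midrank |d_i| (ties get averaged ranks).
ranks: |7|->9.5, |5|->7, |7|->9.5, |4|->5, |1|->1.5, |5|->7, |5|->7, |3|->4, |1|->1.5, |2|->3, |8|->11.5, |8|->11.5
Step 3: Attach original signs; sum ranks with positive sign and with negative sign.
W+ = 9.5 + 5 + 1.5 + 7 + 7 + 3 + 11.5 = 44.5
W- = 9.5 + 7 + 4 + 1.5 + 11.5 = 33.5
(Check: W+ + W- = 78 should equal n(n+1)/2 = 78.)
Step 4: Test statistic W = min(W+, W-) = 33.5.
Step 5: Ties in |d|, so use the tie-corrected normal approximation.
        E[W] = n(n+1)/4 = 12*13/4 = 39.
        Tie groups: |d|=1 (t=2), |d|=5 (t=3), |d|=7 (t=2), |d|=8 (t=2); sum(t^3 - t) = 42.
        Var[W] = n(n+1)(2n+1)/24 - sum(t^3-t)/48 = 3900/24 - 42/48 = 161.625.
        z = (W - E[W]) / sqrt(Var[W]) = (33.5 - 39) / 12.7132 = -0.4326.
        Two-sided p = 2*Phi(z) = 0.665290.
Step 6: alpha = 0.05. fail to reject H0.

W+ = 44.5, W- = 33.5, W = min = 33.5, p = 0.665290, fail to reject H0.


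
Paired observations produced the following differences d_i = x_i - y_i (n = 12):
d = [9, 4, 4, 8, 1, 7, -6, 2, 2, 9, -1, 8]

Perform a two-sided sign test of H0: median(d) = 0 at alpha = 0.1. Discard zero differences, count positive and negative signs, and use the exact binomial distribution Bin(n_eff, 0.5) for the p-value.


Step 1: Discard zero differences. Original n = 12; n_eff = number of nonzero differences = 12.
Nonzero differences (with sign): +9, +4, +4, +8, +1, +7, -6, +2, +2, +9, -1, +8
Step 2: Count signs: positive = 10, negative = 2.
Step 3: Under H0: P(positive) = 0.5, so the number of positives S ~ Bin(12, 0.5).
Step 4: Two-sided exact p-value = sum of Bin(12,0.5) probabilities at or below the observed probability = 0.038574.
Step 5: alpha = 0.1. reject H0.

n_eff = 12, pos = 10, neg = 2, p = 0.038574, reject H0.


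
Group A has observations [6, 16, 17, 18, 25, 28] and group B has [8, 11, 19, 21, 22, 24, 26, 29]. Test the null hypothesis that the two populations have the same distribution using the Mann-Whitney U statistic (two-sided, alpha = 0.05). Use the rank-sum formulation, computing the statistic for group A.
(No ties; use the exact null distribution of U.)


Step 1: Combine and sort all 14 observations; assign midranks.
sorted (value, group): (6,X), (8,Y), (11,Y), (16,X), (17,X), (18,X), (19,Y), (21,Y), (22,Y), (24,Y), (25,X), (26,Y), (28,X), (29,Y)
ranks: 6->1, 8->2, 11->3, 16->4, 17->5, 18->6, 19->7, 21->8, 22->9, 24->10, 25->11, 26->12, 28->13, 29->14
Step 2: Rank sum for X: R1 = 1 + 4 + 5 + 6 + 11 + 13 = 40.
Step 3: U_X = R1 - n1(n1+1)/2 = 40 - 6*7/2 = 40 - 21 = 19.
       U_Y = n1*n2 - U_X = 48 - 19 = 29.
Step 4: No ties, so the exact null distribution of U (based on enumerating the C(14,6) = 3003 equally likely rank assignments) gives the two-sided p-value.
Step 5: p-value = 0.572761; compare to alpha = 0.05. fail to reject H0.

U_X = 19, p = 0.572761, fail to reject H0 at alpha = 0.05.


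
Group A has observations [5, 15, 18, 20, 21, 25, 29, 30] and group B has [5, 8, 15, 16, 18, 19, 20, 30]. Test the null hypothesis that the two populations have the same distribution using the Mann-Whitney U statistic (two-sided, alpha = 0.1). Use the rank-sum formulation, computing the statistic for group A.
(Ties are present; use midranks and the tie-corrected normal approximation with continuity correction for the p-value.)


Step 1: Combine and sort all 16 observations; assign midranks.
sorted (value, group): (5,X), (5,Y), (8,Y), (15,X), (15,Y), (16,Y), (18,X), (18,Y), (19,Y), (20,X), (20,Y), (21,X), (25,X), (29,X), (30,X), (30,Y)
ranks: 5->1.5, 5->1.5, 8->3, 15->4.5, 15->4.5, 16->6, 18->7.5, 18->7.5, 19->9, 20->10.5, 20->10.5, 21->12, 25->13, 29->14, 30->15.5, 30->15.5
Step 2: Rank sum for X: R1 = 1.5 + 4.5 + 7.5 + 10.5 + 12 + 13 + 14 + 15.5 = 78.5.
Step 3: U_X = R1 - n1(n1+1)/2 = 78.5 - 8*9/2 = 78.5 - 36 = 42.5.
       U_Y = n1*n2 - U_X = 64 - 42.5 = 21.5.
Step 4: Ties are present, so use the tie-corrected normal approximation (with continuity correction) for the p-value.
Step 5: p-value = 0.291841; compare to alpha = 0.1. fail to reject H0.

U_X = 42.5, p = 0.291841, fail to reject H0 at alpha = 0.1.


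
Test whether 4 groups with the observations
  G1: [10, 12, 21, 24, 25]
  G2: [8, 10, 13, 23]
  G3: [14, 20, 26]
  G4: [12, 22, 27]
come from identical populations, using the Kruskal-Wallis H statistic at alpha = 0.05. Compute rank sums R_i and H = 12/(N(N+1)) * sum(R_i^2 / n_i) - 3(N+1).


Step 1: Combine all N = 15 observations and assign midranks.
sorted (value, group, rank): (8,G2,1), (10,G1,2.5), (10,G2,2.5), (12,G1,4.5), (12,G4,4.5), (13,G2,6), (14,G3,7), (20,G3,8), (21,G1,9), (22,G4,10), (23,G2,11), (24,G1,12), (25,G1,13), (26,G3,14), (27,G4,15)
Step 2: Sum ranks within each group.
R_1 = 41 (n_1 = 5)
R_2 = 20.5 (n_2 = 4)
R_3 = 29 (n_3 = 3)
R_4 = 29.5 (n_4 = 3)
Step 3: H = 12/(N(N+1)) * sum(R_i^2/n_i) - 3(N+1)
     = 12/(15*16) * (41^2/5 + 20.5^2/4 + 29^2/3 + 29.5^2/3) - 3*16
     = 0.050000 * 1011.68 - 48
     = 2.583958.
Step 4: Ties present; correction factor C = 1 - 12/(15^3 - 15) = 0.996429. Corrected H = 2.583958 / 0.996429 = 2.593220.
Step 5: Under H0, H ~ chi^2(3); p-value = 0.458679.
Step 6: alpha = 0.05. fail to reject H0.

H = 2.5932, df = 3, p = 0.458679, fail to reject H0.


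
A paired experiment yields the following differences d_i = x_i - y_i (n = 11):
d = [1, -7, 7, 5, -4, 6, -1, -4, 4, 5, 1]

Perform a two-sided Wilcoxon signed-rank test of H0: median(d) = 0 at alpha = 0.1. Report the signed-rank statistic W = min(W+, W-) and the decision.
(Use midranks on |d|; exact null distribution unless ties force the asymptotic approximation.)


Step 1: Drop any zero differences (none here) and take |d_i|.
|d| = [1, 7, 7, 5, 4, 6, 1, 4, 4, 5, 1]
Step 2: Midrank |d_i| (ties get averaged ranks).
ranks: |1|->2, |7|->10.5, |7|->10.5, |5|->7.5, |4|->5, |6|->9, |1|->2, |4|->5, |4|->5, |5|->7.5, |1|->2
Step 3: Attach original signs; sum ranks with positive sign and with negative sign.
W+ = 2 + 10.5 + 7.5 + 9 + 5 + 7.5 + 2 = 43.5
W- = 10.5 + 5 + 2 + 5 = 22.5
(Check: W+ + W- = 66 should equal n(n+1)/2 = 66.)
Step 4: Test statistic W = min(W+, W-) = 22.5.
Step 5: Ties in |d|, so use the tie-corrected normal approximation.
        E[W] = n(n+1)/4 = 11*12/4 = 33.
        Tie groups: |d|=1 (t=3), |d|=4 (t=3), |d|=5 (t=2), |d|=7 (t=2); sum(t^3 - t) = 60.
        Var[W] = n(n+1)(2n+1)/24 - sum(t^3-t)/48 = 3036/24 - 60/48 = 125.25.
        z = (W - E[W]) / sqrt(Var[W]) = (22.5 - 33) / 11.1915 = -0.9382.
        Two-sided p = 2*Phi(z) = 0.348136.
Step 6: alpha = 0.1. fail to reject H0.

W+ = 43.5, W- = 22.5, W = min = 22.5, p = 0.348136, fail to reject H0.


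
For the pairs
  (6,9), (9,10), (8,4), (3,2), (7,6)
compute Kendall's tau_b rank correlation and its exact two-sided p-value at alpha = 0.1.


Step 1: Enumerate the 10 unordered pairs (i,j) with i<j and classify each by sign(x_j-x_i) * sign(y_j-y_i).
  (1,2):dx=+3,dy=+1->C; (1,3):dx=+2,dy=-5->D; (1,4):dx=-3,dy=-7->C; (1,5):dx=+1,dy=-3->D
  (2,3):dx=-1,dy=-6->C; (2,4):dx=-6,dy=-8->C; (2,5):dx=-2,dy=-4->C; (3,4):dx=-5,dy=-2->C
  (3,5):dx=-1,dy=+2->D; (4,5):dx=+4,dy=+4->C
Step 2: C = 7, D = 3, total pairs = 10.
Step 3: tau = (C - D)/(n(n-1)/2) = (7 - 3)/10 = 0.400000.
Step 4: Exact two-sided p-value (enumerate n! = 120 permutations of y under H0): p = 0.483333.
Step 5: alpha = 0.1. fail to reject H0.

tau_b = 0.4000 (C=7, D=3), p = 0.483333, fail to reject H0.


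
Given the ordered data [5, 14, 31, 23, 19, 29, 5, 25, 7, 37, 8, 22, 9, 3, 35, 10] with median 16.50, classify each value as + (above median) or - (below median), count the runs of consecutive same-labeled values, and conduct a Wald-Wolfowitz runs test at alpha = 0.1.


Step 1: Compute median = 16.50; label A = above, B = below.
Labels in order: BBAAAABABABABBAB  (n_A = 8, n_B = 8)
Step 2: Count runs R = 11.
Step 3: Under H0 (random ordering), E[R] = 2*n_A*n_B/(n_A+n_B) + 1 = 2*8*8/16 + 1 = 9.0000.
        Var[R] = 2*n_A*n_B*(2*n_A*n_B - n_A - n_B) / ((n_A+n_B)^2 * (n_A+n_B-1)) = 14336/3840 = 3.7333.
        SD[R] = 1.9322.
Step 4: Continuity-corrected z = (R - 0.5 - E[R]) / SD[R] = (11 - 0.5 - 9.0000) / 1.9322 = 0.7763.
Step 5: Two-sided p-value via normal approximation = 2*(1 - Phi(|z|)) = 0.437558.
Step 6: alpha = 0.1. fail to reject H0.

R = 11, z = 0.7763, p = 0.437558, fail to reject H0.


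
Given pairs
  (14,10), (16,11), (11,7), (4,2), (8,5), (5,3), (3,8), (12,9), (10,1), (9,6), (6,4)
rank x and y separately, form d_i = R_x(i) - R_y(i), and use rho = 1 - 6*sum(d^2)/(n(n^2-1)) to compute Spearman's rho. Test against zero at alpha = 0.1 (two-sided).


Step 1: Rank x and y separately (midranks; no ties here).
rank(x): 14->10, 16->11, 11->8, 4->2, 8->5, 5->3, 3->1, 12->9, 10->7, 9->6, 6->4
rank(y): 10->10, 11->11, 7->7, 2->2, 5->5, 3->3, 8->8, 9->9, 1->1, 6->6, 4->4
Step 2: d_i = R_x(i) - R_y(i); compute d_i^2.
  (10-10)^2=0, (11-11)^2=0, (8-7)^2=1, (2-2)^2=0, (5-5)^2=0, (3-3)^2=0, (1-8)^2=49, (9-9)^2=0, (7-1)^2=36, (6-6)^2=0, (4-4)^2=0
sum(d^2) = 86.
Step 3: rho = 1 - 6*86 / (11*(11^2 - 1)) = 1 - 516/1320 = 0.609091.
Step 4: Under H0, t = rho * sqrt((n-2)/(1-rho^2)) = 2.3040 ~ t(9).
Step 5: Two-sided p-value from the t-distribution with 9 df = 0.046696.
Step 6: alpha = 0.1. reject H0.

rho = 0.6091, p = 0.046696, reject H0 at alpha = 0.1.


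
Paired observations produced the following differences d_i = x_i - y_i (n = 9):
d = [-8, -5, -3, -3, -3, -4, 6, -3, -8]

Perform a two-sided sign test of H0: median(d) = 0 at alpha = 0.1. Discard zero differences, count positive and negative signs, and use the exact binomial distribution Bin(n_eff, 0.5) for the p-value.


Step 1: Discard zero differences. Original n = 9; n_eff = number of nonzero differences = 9.
Nonzero differences (with sign): -8, -5, -3, -3, -3, -4, +6, -3, -8
Step 2: Count signs: positive = 1, negative = 8.
Step 3: Under H0: P(positive) = 0.5, so the number of positives S ~ Bin(9, 0.5).
Step 4: Two-sided exact p-value = sum of Bin(9,0.5) probabilities at or below the observed probability = 0.039062.
Step 5: alpha = 0.1. reject H0.

n_eff = 9, pos = 1, neg = 8, p = 0.039062, reject H0.
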